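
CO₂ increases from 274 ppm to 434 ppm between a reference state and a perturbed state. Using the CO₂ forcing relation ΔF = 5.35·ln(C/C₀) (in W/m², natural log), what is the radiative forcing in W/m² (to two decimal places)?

ΔF = 2.46 W/m²

CO₂: 5.35 × ln(434/274) = 5.35 × ln(1.58394) = 5.35 × 0.45992 = 2.4606 W/m².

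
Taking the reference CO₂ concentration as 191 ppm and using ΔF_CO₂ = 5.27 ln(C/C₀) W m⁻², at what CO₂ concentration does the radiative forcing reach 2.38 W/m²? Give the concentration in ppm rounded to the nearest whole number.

C ≈ 300 ppm

Set 5.27 ln(C/191) = 2.38, so ln(C/191) = 2.38/5.27 = 0.45161.
Then C/191 = e^0.45161 = 1.57084, giving C = 191 × 1.57084 = 300.03 ppm.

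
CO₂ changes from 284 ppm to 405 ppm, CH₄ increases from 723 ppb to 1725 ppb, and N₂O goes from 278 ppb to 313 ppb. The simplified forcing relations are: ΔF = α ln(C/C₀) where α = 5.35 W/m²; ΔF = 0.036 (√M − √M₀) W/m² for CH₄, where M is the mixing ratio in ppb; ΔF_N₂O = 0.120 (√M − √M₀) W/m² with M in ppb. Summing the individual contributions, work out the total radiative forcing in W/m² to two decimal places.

CO₂: 5.35 × ln(405/284) = 5.35 × ln(1.42606) = 5.35 × 0.35492 = 1.8988 W/m².
CH₄: 0.036 × (√1725 − √723) = 0.036 × (41.5331 − 26.8887) = 0.036 × 14.6444 = 0.5272 W/m².
N₂O: 0.120 × (√313 − √278) = 0.120 × (17.6918 − 16.6733) = 0.120 × 1.0185 = 0.1222 W/m².
Total ΔF = 1.8988 + 0.5272 + 0.1222 = 2.5482 W/m².

ΔF = 2.55 W/m²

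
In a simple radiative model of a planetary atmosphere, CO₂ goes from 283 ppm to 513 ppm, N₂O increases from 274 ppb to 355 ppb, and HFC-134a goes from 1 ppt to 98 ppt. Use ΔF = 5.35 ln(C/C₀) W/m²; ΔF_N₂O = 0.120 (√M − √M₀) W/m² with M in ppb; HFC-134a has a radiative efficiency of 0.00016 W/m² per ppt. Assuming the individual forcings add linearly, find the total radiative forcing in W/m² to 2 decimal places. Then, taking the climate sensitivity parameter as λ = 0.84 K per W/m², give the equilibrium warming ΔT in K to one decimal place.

CO₂: 5.35 × ln(513/283) = 5.35 × ln(1.81272) = 5.35 × 0.59483 = 3.1823 W/m².
N₂O: 0.120 × (√355 − √274) = 0.120 × (18.8414 − 16.5529) = 0.120 × 2.2885 = 0.2746 W/m².
HFC-134a: ΔF = 0.00016 × (98 − 1) = 0.00016 × 97 = 0.0155 W/m².
Total ΔF = 3.1823 + 0.2746 + 0.0155 = 3.4724 W/m².
ΔT = λ ΔF = 0.84 × 3.47 = 2.9148 K.

ΔF = 3.47 W/m²; ΔT = 2.9 K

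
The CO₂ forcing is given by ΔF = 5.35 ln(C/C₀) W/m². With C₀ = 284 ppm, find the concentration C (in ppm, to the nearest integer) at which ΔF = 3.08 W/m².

Set 5.35 ln(C/284) = 3.08, so ln(C/284) = 3.08/5.35 = 0.57570.
Then C/284 = e^0.57570 = 1.77837, giving C = 284 × 1.77837 = 505.06 ppm.

C ≈ 505 ppm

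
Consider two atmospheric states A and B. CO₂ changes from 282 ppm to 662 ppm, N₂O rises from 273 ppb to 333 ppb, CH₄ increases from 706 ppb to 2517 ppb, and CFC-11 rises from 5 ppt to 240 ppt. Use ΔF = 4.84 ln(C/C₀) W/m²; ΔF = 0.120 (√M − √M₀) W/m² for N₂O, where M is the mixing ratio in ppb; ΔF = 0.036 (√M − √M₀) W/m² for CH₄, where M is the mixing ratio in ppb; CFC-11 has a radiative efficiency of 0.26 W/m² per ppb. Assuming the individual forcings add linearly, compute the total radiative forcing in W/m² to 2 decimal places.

ΔF = 5.25 W/m²

CO₂: 4.84 × ln(662/282) = 4.84 × ln(2.34752) = 4.84 × 0.85336 = 4.1303 W/m².
N₂O: 0.120 × (√333 − √273) = 0.120 × (18.2483 − 16.5227) = 0.120 × 1.7256 = 0.2071 W/m².
CH₄: 0.036 × (√2517 − √706) = 0.036 × (50.1697 − 26.5707) = 0.036 × 23.5990 = 0.8496 W/m².
CFC-11: Δ = 240 − 5 = 235 ppt = 0.235 ppb; ΔF = 0.26 × 0.235 = 0.0611 W/m².
Total ΔF = 4.1303 + 0.2071 + 0.8496 + 0.0611 = 5.2481 W/m².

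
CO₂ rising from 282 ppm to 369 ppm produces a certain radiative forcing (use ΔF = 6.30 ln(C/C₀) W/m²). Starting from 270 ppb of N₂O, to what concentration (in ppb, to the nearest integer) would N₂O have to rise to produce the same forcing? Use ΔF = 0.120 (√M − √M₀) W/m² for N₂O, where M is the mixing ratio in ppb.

M ≈ 933 ppb

CO₂ forcing: 6.30 × ln(369/282) = 6.30 × 0.268890 = 1.69401 W/m².
Set 0.120(√M − √270) = 1.69401: √M = 1.69401/0.120 + √270 = 14.1168 + 16.4317 = 30.5485.
M = (30.5485)² = 933.21 ppb.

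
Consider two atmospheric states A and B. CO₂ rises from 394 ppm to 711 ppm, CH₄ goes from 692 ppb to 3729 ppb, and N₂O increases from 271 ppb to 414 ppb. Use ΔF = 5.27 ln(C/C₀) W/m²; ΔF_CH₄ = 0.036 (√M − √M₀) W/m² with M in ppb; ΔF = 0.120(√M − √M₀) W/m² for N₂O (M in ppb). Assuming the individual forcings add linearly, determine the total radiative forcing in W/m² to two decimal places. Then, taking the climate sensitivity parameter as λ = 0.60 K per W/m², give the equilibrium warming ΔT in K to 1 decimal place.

ΔF = 4.83 W/m²; ΔT = 2.9 K

CO₂: 5.27 × ln(711/394) = 5.27 × ln(1.80457) = 5.27 × 0.59032 = 3.1110 W/m².
CH₄: 0.036 × (√3729 − √692) = 0.036 × (61.0655 − 26.3059) = 0.036 × 34.7596 = 1.2513 W/m².
N₂O: 0.120 × (√414 − √271) = 0.120 × (20.3470 − 16.4621) = 0.120 × 3.8849 = 0.4662 W/m².
Total ΔF = 3.1110 + 1.2513 + 0.4662 = 4.8285 W/m².
ΔT = λ ΔF = 0.60 × 4.83 = 2.8980 K.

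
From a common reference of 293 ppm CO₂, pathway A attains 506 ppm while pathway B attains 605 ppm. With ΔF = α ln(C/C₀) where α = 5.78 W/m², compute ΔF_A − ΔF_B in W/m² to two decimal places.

ΔF_A = 5.78 ln(506/293) = 5.78 × 0.54636 = 3.1580 W/m².
ΔF_B = 5.78 ln(605/293) = 5.78 × 0.72506 = 4.1908 W/m².
Difference: 3.1580 − 4.1908 = -1.0328 W/m².

ΔF_A − ΔF_B = -1.03 W/m²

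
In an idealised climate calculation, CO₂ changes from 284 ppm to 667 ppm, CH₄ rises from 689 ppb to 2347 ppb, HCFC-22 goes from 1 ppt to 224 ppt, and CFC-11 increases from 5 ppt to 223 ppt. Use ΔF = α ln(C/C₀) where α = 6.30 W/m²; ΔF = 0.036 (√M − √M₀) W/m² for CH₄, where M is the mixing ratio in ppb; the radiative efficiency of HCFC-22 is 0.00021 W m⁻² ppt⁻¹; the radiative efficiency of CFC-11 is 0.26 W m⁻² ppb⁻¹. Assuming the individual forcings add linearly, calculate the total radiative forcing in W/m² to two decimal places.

CO₂: 6.30 × ln(667/284) = 6.30 × ln(2.34859) = 6.30 × 0.85382 = 5.3791 W/m².
CH₄: 0.036 × (√2347 − √689) = 0.036 × (48.4458 − 26.2488) = 0.036 × 22.1970 = 0.7991 W/m².
HCFC-22: ΔF = 0.00021 × (224 − 1) = 0.00021 × 223 = 0.0468 W/m².
CFC-11: Δ = 223 − 5 = 218 ppt = 0.218 ppb; ΔF = 0.26 × 0.218 = 0.0567 W/m².
Total ΔF = 5.3791 + 0.7991 + 0.0468 + 0.0567 = 6.2817 W/m².

ΔF = 6.28 W/m²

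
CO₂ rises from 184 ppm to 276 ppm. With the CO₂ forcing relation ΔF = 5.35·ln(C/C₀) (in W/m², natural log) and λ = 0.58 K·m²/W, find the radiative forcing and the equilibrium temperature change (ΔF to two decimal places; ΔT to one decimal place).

ΔF = 2.17 W/m²; ΔT = 1.3 K

CO₂: 5.35 × ln(276/184) = 5.35 × ln(1.50000) = 5.35 × 0.40547 = 2.1693 W/m².
ΔT = λ ΔF = 0.58 × 2.17 = 1.2586 K.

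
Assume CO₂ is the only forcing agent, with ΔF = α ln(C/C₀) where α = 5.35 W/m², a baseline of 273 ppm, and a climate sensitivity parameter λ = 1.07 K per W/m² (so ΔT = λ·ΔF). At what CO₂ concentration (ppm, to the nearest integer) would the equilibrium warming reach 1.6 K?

Required forcing: ΔF = ΔT/λ = 1.6/1.07 = 1.4953 W/m².
Then ln(C/273) = ΔF/5.35 = 1.4953/5.35 = 0.27950.
So C = 273 × e^0.27950 = 273 × 1.32247 = 361.03 ppm.

C ≈ 361 ppm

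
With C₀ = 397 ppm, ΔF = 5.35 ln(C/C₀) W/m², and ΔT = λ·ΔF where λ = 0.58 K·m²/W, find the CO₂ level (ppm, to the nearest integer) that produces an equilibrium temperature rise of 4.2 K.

Required forcing: ΔF = ΔT/λ = 4.2/0.58 = 7.2414 W/m².
Then ln(C/397) = ΔF/5.35 = 7.2414/5.35 = 1.35353.
So C = 397 × e^1.35353 = 397 × 3.87107 = 1536.81 ppm.

C ≈ 1537 ppm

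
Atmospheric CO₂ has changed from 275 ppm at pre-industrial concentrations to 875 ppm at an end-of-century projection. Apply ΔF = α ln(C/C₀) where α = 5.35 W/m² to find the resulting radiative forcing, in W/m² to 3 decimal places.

ΔF = 6.192 W/m²

CO₂: 5.35 × ln(875/275) = 5.35 × ln(3.18182) = 5.35 × 1.15745 = 6.1924 W/m².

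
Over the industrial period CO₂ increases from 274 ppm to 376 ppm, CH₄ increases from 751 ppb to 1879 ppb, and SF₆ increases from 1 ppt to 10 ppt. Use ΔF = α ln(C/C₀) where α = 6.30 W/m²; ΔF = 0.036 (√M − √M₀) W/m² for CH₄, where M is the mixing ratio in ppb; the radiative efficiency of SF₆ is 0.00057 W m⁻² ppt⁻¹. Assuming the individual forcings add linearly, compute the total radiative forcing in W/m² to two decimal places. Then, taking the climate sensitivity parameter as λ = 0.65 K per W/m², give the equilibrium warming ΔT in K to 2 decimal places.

ΔF = 2.57 W/m²; ΔT = 1.67 K

CO₂: 6.30 × ln(376/274) = 6.30 × ln(1.37226) = 6.30 × 0.31646 = 1.9937 W/m².
CH₄: 0.036 × (√1879 − √751) = 0.036 × (43.3474 − 27.4044) = 0.036 × 15.9430 = 0.5739 W/m².
SF₆: ΔF = 0.00057 × (10 − 1) = 0.00057 × 9 = 0.0051 W/m².
Total ΔF = 1.9937 + 0.5739 + 0.0051 = 2.5727 W/m².
ΔT = λ ΔF = 0.65 × 2.57 = 1.6705 K.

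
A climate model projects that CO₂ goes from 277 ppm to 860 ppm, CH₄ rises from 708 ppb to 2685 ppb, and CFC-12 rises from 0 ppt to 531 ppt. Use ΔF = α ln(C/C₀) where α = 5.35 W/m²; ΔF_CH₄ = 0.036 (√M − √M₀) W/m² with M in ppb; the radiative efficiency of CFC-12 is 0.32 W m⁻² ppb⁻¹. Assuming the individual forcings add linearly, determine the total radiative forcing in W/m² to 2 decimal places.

ΔF = 7.14 W/m²

CO₂: 5.35 × ln(860/277) = 5.35 × ln(3.10469) = 5.35 × 1.13291 = 6.0611 W/m².
CH₄: 0.036 × (√2685 − √708) = 0.036 × (51.8170 − 26.6083) = 0.036 × 25.2087 = 0.9075 W/m².
CFC-12: Δ = 531 − 0 = 531 ppt = 0.531 ppb; ΔF = 0.32 × 0.531 = 0.1699 W/m².
Total ΔF = 6.0611 + 0.9075 + 0.1699 = 7.1385 W/m².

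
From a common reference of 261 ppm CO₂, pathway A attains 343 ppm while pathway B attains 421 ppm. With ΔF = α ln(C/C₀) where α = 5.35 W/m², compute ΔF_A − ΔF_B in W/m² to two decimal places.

ΔF_A − ΔF_B = -1.10 W/m²

ΔF_A = 5.35 ln(343/261) = 5.35 × 0.27321 = 1.4617 W/m².
ΔF_B = 5.35 ln(421/261) = 5.35 × 0.47811 = 2.5579 W/m².
Difference: 1.4617 − 2.5579 = -1.0962 W/m².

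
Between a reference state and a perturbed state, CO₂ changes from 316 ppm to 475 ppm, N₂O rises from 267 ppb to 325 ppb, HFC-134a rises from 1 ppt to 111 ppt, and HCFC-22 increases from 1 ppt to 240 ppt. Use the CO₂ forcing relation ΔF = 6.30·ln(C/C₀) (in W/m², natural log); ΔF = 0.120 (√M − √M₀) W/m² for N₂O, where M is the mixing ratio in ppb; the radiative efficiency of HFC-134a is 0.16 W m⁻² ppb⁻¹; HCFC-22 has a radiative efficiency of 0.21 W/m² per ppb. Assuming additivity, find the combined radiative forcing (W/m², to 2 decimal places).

ΔF = 2.84 W/m²

CO₂: 6.30 × ln(475/316) = 6.30 × ln(1.50316) = 6.30 × 0.40757 = 2.5677 W/m².
N₂O: 0.120 × (√325 − √267) = 0.120 × (18.0278 − 16.3401) = 0.120 × 1.6877 = 0.2025 W/m².
HFC-134a: Δ = 111 − 1 = 110 ppt = 0.110 ppb; ΔF = 0.16 × 0.110 = 0.0176 W/m².
HCFC-22: Δ = 240 − 1 = 239 ppt = 0.239 ppb; ΔF = 0.21 × 0.239 = 0.0502 W/m².
Total ΔF = 2.5677 + 0.2025 + 0.0176 + 0.0502 = 2.8380 W/m².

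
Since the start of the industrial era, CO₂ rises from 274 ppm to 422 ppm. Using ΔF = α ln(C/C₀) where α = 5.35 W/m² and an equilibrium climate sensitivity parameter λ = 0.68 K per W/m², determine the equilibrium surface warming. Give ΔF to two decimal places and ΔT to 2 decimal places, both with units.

ΔF = 2.31 W/m²; ΔT = 1.57 K

CO₂: 5.35 × ln(422/274) = 5.35 × ln(1.54015) = 5.35 × 0.43188 = 2.3106 W/m².
ΔT = λ ΔF = 0.68 × 2.31 = 1.5708 K.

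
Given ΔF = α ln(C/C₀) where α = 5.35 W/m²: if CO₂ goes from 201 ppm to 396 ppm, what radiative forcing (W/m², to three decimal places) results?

ΔF = 3.628 W/m²

CO₂ absorption bands are partially saturated, so forcing scales with the logarithm of the concentration ratio.
CO₂: 5.35 × ln(396/201) = 5.35 × ln(1.97015) = 5.35 × 0.67811 = 3.6279 W/m².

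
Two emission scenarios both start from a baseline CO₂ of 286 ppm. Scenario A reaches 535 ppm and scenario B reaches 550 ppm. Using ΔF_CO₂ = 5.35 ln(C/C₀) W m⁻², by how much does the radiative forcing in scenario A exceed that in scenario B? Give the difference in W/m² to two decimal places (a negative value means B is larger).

ΔF_A − ΔF_B = -0.15 W/m²

ΔF_A = 5.35 ln(535/286) = 5.35 × 0.62627 = 3.3505 W/m².
ΔF_B = 5.35 ln(550/286) = 5.35 × 0.65393 = 3.4985 W/m².
Difference: 3.3505 − 3.4985 = -0.1480 W/m².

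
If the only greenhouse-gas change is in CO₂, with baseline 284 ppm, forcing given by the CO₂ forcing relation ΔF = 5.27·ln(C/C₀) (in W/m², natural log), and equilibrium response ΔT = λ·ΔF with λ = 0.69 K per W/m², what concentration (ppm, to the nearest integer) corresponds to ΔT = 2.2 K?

Required forcing: ΔF = ΔT/λ = 2.2/0.69 = 3.1884 W/m².
Then ln(C/284) = ΔF/5.27 = 3.1884/5.27 = 0.60501.
So C = 284 × e^0.60501 = 284 × 1.83127 = 520.08 ppm.

C ≈ 520 ppm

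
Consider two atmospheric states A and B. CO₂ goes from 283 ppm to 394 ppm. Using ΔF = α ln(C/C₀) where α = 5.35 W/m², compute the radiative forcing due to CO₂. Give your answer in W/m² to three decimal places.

ΔF = 1.770 W/m²

CO₂ absorption bands are partially saturated, so forcing scales with the logarithm of the concentration ratio.
CO₂: 5.35 × ln(394/283) = 5.35 × ln(1.39223) = 5.35 × 0.33091 = 1.7704 W/m².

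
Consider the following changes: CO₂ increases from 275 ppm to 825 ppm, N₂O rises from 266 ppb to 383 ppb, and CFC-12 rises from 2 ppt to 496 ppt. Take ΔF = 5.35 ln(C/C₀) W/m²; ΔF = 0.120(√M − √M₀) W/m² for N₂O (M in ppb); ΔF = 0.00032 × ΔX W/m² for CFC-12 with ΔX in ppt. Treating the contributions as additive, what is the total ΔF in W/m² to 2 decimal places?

ΔF = 6.43 W/m²

CO₂: 5.35 × ln(825/275) = 5.35 × ln(3.00000) = 5.35 × 1.09861 = 5.8776 W/m².
N₂O: 0.120 × (√383 − √266) = 0.120 × (19.5704 − 16.3095) = 0.120 × 3.2609 = 0.3913 W/m².
CFC-12: ΔF = 0.00032 × (496 − 2) = 0.00032 × 494 = 0.1581 W/m².
Total ΔF = 5.8776 + 0.3913 + 0.1581 = 6.4270 W/m².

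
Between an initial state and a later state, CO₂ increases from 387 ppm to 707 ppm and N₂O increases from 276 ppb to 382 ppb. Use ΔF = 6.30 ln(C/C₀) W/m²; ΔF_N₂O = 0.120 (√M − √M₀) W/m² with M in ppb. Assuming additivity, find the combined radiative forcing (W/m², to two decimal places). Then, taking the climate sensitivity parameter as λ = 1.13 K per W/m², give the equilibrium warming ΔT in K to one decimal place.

CO₂: 6.30 × ln(707/387) = 6.30 × ln(1.82687) = 6.30 × 0.60260 = 3.7964 W/m².
N₂O: 0.120 × (√382 − √276) = 0.120 × (19.5448 − 16.6132) = 0.120 × 2.9316 = 0.3518 W/m².
Total ΔF = 3.7964 + 0.3518 = 4.1482 W/m².
ΔT = λ ΔF = 1.13 × 4.15 = 4.6895 K.

ΔF = 4.15 W/m²; ΔT = 4.7 K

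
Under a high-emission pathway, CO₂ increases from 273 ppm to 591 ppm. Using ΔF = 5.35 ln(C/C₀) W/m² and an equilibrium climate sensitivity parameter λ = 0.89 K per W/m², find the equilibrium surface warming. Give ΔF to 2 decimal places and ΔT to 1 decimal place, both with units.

ΔF = 4.13 W/m²; ΔT = 3.7 K

CO₂: 5.35 × ln(591/273) = 5.35 × ln(2.16484) = 5.35 × 0.77235 = 4.1321 W/m².
ΔT = λ ΔF = 0.89 × 4.13 = 3.6757 K.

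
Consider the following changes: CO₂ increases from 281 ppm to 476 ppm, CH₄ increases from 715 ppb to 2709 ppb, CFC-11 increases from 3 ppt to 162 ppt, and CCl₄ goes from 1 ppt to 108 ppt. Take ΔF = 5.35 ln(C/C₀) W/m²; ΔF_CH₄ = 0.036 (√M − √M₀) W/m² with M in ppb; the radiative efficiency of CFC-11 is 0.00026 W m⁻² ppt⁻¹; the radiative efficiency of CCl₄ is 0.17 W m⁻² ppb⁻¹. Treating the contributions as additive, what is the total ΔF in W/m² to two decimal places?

CO₂: 5.35 × ln(476/281) = 5.35 × ln(1.69395) = 5.35 × 0.52706 = 2.8198 W/m².
CH₄: 0.036 × (√2709 − √715) = 0.036 × (52.0481 − 26.7395) = 0.036 × 25.3086 = 0.9111 W/m².
CFC-11: ΔF = 0.00026 × (162 − 3) = 0.00026 × 159 = 0.0413 W/m².
CCl₄: Δ = 108 − 1 = 107 ppt = 0.107 ppb; ΔF = 0.17 × 0.107 = 0.0182 W/m².
Total ΔF = 2.8198 + 0.9111 + 0.0413 + 0.0182 = 3.7904 W/m².

ΔF = 3.79 W/m²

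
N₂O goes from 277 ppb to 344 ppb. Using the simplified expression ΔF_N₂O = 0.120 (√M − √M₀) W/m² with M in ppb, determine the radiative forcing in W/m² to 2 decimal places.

N₂O: 0.120 × (√344 − √277) = 0.120 × (18.5472 − 16.6433) = 0.120 × 1.9039 = 0.2285 W/m².

ΔF = 0.23 W/m²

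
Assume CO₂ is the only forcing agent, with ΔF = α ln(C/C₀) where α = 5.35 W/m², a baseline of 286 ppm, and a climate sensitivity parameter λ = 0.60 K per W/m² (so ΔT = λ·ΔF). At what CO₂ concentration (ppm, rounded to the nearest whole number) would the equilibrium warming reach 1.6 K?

Required forcing: ΔF = ΔT/λ = 1.6/0.60 = 2.6667 W/m².
Then ln(C/286) = ΔF/5.35 = 2.6667/5.35 = 0.49845.
So C = 286 × e^0.49845 = 286 × 1.64617 = 470.80 ppm.

C ≈ 471 ppm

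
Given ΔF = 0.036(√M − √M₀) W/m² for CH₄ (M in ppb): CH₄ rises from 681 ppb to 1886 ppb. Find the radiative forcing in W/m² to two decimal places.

CH₄: 0.036 × (√1886 − √681) = 0.036 × (43.4281 − 26.0960) = 0.036 × 17.3321 = 0.6240 W/m².

ΔF = 0.62 W/m²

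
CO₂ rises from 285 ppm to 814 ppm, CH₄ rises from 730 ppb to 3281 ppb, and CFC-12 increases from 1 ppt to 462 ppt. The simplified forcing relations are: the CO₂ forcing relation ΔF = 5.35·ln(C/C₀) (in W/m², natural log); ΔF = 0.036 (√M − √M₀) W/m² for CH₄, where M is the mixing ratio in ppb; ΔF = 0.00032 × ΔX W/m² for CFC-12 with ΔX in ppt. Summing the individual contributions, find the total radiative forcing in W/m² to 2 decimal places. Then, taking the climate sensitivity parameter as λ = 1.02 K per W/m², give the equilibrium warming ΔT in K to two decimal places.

CO₂: 5.35 × ln(814/285) = 5.35 × ln(2.85614) = 5.35 × 1.04947 = 5.6147 W/m².
CH₄: 0.036 × (√3281 − √730) = 0.036 × (57.2800 − 27.0185) = 0.036 × 30.2615 = 1.0894 W/m².
CFC-12: ΔF = 0.00032 × (462 − 1) = 0.00032 × 461 = 0.1475 W/m².
Total ΔF = 5.6147 + 1.0894 + 0.1475 = 6.8516 W/m².
ΔT = λ ΔF = 1.02 × 6.85 = 6.9870 K.

ΔF = 6.85 W/m²; ΔT = 6.99 K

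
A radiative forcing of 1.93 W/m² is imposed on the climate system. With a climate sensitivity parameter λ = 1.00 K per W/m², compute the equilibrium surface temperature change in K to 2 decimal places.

ΔT = λ ΔF = 1.00 × 1.93 = 1.9300 K.

ΔT = 1.93 K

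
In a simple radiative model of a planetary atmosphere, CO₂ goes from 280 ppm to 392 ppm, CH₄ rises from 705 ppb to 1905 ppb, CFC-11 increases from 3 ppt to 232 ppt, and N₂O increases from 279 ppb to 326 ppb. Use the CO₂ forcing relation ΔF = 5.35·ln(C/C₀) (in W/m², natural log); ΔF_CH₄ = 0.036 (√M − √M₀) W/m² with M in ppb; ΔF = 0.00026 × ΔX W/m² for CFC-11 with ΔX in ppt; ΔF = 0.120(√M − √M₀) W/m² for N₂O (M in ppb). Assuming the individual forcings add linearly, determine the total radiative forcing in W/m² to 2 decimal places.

ΔF = 2.64 W/m²

CO₂: 5.35 × ln(392/280) = 5.35 × ln(1.40000) = 5.35 × 0.33647 = 1.8001 W/m².
CH₄: 0.036 × (√1905 − √705) = 0.036 × (43.6463 − 26.5518) = 0.036 × 17.0945 = 0.6154 W/m².
CFC-11: ΔF = 0.00026 × (232 − 3) = 0.00026 × 229 = 0.0595 W/m².
N₂O: 0.120 × (√326 − √279) = 0.120 × (18.0555 − 16.7033) = 0.120 × 1.3522 = 0.1623 W/m².
Total ΔF = 1.8001 + 0.6154 + 0.0595 + 0.1623 = 2.6373 W/m².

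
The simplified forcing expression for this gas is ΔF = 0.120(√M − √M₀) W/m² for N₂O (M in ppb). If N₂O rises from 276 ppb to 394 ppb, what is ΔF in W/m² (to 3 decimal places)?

N₂O: 0.120 × (√394 − √276) = 0.120 × (19.8494 − 16.6132) = 0.120 × 3.2362 = 0.3883 W/m².

ΔF = 0.388 W/m²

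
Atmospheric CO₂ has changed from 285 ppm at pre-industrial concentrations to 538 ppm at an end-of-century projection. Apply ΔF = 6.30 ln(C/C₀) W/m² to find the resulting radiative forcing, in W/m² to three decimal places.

CO₂ absorption bands are partially saturated, so forcing scales with the logarithm of the concentration ratio.
CO₂: 6.30 × ln(538/285) = 6.30 × ln(1.88772) = 6.30 × 0.63537 = 4.0028 W/m².

ΔF = 4.003 W/m²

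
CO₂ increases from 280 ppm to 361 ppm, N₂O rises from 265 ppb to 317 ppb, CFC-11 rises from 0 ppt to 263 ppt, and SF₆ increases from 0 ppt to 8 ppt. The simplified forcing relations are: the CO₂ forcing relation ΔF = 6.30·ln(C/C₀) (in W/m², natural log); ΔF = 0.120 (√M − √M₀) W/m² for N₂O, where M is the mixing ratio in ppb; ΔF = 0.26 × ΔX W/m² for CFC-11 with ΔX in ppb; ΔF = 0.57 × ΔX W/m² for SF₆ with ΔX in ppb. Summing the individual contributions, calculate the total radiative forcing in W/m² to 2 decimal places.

ΔF = 1.86 W/m²

CO₂: 6.30 × ln(361/280) = 6.30 × ln(1.28929) = 6.30 × 0.25409 = 1.6008 W/m².
N₂O: 0.120 × (√317 − √265) = 0.120 × (17.8045 − 16.2788) = 0.120 × 1.5257 = 0.1831 W/m².
CFC-11: Δ = 263 − 0 = 263 ppt = 0.263 ppb; ΔF = 0.26 × 0.263 = 0.0684 W/m².
SF₆: Δ = 8 − 0 = 8 ppt = 0.008 ppb; ΔF = 0.57 × 0.008 = 0.0046 W/m².
Total ΔF = 1.6008 + 0.1831 + 0.0684 + 0.0046 = 1.8569 W/m².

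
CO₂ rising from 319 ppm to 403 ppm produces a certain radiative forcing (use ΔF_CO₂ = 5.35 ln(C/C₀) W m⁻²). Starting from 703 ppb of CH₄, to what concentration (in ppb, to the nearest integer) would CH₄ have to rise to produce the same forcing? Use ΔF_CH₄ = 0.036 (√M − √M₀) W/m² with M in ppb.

CO₂ forcing: 5.35 × ln(403/319) = 5.35 × 0.233745 = 1.25054 W/m².
Set 0.036(√M − √703) = 1.25054: √M = 1.25054/0.036 + √703 = 34.7372 + 26.5141 = 61.2513.
M = (61.2513)² = 3751.72 ppb.

M ≈ 3752 ppb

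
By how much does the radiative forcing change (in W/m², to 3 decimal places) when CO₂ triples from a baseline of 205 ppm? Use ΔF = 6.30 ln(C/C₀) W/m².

ΔF = 6.921 W/m²

Because the forcing depends only on the ratio C/C₀, the initial concentration does not enter.
ΔF = 6.30 × ln(3) = 6.30 × 1.09861 = 6.9212 W/m².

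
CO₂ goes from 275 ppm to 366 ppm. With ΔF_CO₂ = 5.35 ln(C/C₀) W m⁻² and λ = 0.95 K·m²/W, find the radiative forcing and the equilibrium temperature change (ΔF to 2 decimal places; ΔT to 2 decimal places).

CO₂: 5.35 × ln(366/275) = 5.35 × ln(1.33091) = 5.35 × 0.28586 = 1.5294 W/m².
ΔT = λ ΔF = 0.95 × 1.53 = 1.4535 K.

ΔF = 1.53 W/m²; ΔT = 1.45 K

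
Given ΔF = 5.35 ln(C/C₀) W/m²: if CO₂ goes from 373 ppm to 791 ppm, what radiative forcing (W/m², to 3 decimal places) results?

CO₂: 5.35 × ln(791/373) = 5.35 × ln(2.12064) = 5.35 × 0.75172 = 4.0217 W/m².

ΔF = 4.022 W/m²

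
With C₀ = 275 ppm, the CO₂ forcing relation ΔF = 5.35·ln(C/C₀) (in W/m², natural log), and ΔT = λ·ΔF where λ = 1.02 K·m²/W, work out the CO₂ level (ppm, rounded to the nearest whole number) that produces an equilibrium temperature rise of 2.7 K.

Required forcing: ΔF = ΔT/λ = 2.7/1.02 = 2.6471 W/m².
Then ln(C/275) = ΔF/5.35 = 2.6471/5.35 = 0.49479.
So C = 275 × e^0.49479 = 275 × 1.64015 = 451.04 ppm.

C ≈ 451 ppm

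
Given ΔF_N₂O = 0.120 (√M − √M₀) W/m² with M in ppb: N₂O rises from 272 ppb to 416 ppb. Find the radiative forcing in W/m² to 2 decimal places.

ΔF = 0.47 W/m²

N₂O: 0.120 × (√416 − √272) = 0.120 × (20.3961 − 16.4924) = 0.120 × 3.9037 = 0.4684 W/m².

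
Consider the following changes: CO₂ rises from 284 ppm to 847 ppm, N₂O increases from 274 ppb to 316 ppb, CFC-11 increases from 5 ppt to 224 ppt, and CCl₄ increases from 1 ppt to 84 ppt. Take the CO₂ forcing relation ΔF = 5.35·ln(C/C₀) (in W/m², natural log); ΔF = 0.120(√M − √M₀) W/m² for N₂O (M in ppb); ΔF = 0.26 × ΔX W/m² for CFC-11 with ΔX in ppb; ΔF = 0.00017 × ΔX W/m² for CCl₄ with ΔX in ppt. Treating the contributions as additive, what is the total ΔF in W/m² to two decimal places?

CO₂: 5.35 × ln(847/284) = 5.35 × ln(2.98239) = 5.35 × 1.09272 = 5.8461 W/m².
N₂O: 0.120 × (√316 − √274) = 0.120 × (17.7764 − 16.5529) = 0.120 × 1.2235 = 0.1468 W/m².
CFC-11: Δ = 224 − 5 = 219 ppt = 0.219 ppb; ΔF = 0.26 × 0.219 = 0.0569 W/m².
CCl₄: ΔF = 0.00017 × (84 − 1) = 0.00017 × 83 = 0.0141 W/m².
Total ΔF = 5.8461 + 0.1468 + 0.0569 + 0.0141 = 6.0639 W/m².

ΔF = 6.06 W/m²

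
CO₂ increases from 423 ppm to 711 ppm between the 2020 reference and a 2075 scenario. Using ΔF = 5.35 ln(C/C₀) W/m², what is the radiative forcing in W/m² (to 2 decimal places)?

ΔF = 2.78 W/m²

CO₂: 5.35 × ln(711/423) = 5.35 × ln(1.68085) = 5.35 × 0.51930 = 2.7783 W/m².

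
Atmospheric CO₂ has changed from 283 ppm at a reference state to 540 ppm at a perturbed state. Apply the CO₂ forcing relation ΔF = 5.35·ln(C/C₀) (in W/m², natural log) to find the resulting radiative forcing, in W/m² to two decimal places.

ΔF = 3.46 W/m²

CO₂: 5.35 × ln(540/283) = 5.35 × ln(1.90813) = 5.35 × 0.64612 = 3.4567 W/m².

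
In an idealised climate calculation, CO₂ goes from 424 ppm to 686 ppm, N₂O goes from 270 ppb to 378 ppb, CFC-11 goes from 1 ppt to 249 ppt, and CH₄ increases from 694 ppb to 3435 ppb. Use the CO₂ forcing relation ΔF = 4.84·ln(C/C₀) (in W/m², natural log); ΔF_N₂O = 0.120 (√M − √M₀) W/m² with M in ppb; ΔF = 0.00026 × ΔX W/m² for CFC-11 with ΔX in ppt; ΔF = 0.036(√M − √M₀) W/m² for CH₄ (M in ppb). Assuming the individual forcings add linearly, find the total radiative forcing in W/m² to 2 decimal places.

CO₂: 4.84 × ln(686/424) = 4.84 × ln(1.61792) = 4.84 × 0.48114 = 2.3287 W/m².
N₂O: 0.120 × (√378 − √270) = 0.120 × (19.4422 − 16.4317) = 0.120 × 3.0105 = 0.3613 W/m².
CFC-11: ΔF = 0.00026 × (249 − 1) = 0.00026 × 248 = 0.0645 W/m².
CH₄: 0.036 × (√3435 − √694) = 0.036 × (58.6089 − 26.3439) = 0.036 × 32.2650 = 1.1615 W/m².
Total ΔF = 2.3287 + 0.3613 + 0.0645 + 1.1615 = 3.9160 W/m².

ΔF = 3.92 W/m²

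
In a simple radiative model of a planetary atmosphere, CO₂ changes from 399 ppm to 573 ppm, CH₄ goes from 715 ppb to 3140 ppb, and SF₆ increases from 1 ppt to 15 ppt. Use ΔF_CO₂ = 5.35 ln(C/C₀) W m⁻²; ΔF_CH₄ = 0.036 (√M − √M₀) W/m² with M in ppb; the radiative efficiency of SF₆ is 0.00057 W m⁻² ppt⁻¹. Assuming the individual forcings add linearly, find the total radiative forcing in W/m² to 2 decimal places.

ΔF = 3.00 W/m²

CO₂: 5.35 × ln(573/399) = 5.35 × ln(1.43609) = 5.35 × 0.36192 = 1.9363 W/m².
CH₄: 0.036 × (√3140 − √715) = 0.036 × (56.0357 − 26.7395) = 0.036 × 29.2962 = 1.0547 W/m².
SF₆: ΔF = 0.00057 × (15 − 1) = 0.00057 × 14 = 0.0080 W/m².
Total ΔF = 1.9363 + 1.0547 + 0.0080 = 2.9990 W/m².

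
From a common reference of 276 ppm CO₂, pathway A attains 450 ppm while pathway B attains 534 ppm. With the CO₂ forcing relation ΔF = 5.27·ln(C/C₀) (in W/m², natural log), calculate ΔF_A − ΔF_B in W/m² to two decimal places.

ΔF_A − ΔF_B = -0.90 W/m²

ΔF_A = 5.27 ln(450/276) = 5.27 × 0.48885 = 2.5762 W/m².
ΔF_B = 5.27 ln(534/276) = 5.27 × 0.65999 = 3.4781 W/m².
Difference: 2.5762 − 3.4781 = -0.9019 W/m².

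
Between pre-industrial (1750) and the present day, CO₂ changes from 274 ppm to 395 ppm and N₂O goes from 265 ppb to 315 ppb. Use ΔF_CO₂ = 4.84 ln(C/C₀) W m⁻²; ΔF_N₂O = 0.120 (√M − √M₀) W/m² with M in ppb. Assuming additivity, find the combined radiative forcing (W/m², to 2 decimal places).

ΔF = 1.95 W/m²

CO₂: 4.84 × ln(395/274) = 4.84 × ln(1.44161) = 4.84 × 0.36576 = 1.7703 W/m².
N₂O: 0.120 × (√315 − √265) = 0.120 × (17.7482 − 16.2788) = 0.120 × 1.4694 = 0.1763 W/m².
Total ΔF = 1.7703 + 0.1763 = 1.9466 W/m².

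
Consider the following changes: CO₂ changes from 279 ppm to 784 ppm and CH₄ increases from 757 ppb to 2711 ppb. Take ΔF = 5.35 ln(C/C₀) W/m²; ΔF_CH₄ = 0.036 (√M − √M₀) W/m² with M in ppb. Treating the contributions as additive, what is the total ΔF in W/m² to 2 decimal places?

CO₂: 5.35 × ln(784/279) = 5.35 × ln(2.81004) = 5.35 × 1.03320 = 5.5276 W/m².
CH₄: 0.036 × (√2711 − √757) = 0.036 × (52.0673 − 27.5136) = 0.036 × 24.5537 = 0.8839 W/m².
Total ΔF = 5.5276 + 0.8839 = 6.4115 W/m².

ΔF = 6.41 W/m²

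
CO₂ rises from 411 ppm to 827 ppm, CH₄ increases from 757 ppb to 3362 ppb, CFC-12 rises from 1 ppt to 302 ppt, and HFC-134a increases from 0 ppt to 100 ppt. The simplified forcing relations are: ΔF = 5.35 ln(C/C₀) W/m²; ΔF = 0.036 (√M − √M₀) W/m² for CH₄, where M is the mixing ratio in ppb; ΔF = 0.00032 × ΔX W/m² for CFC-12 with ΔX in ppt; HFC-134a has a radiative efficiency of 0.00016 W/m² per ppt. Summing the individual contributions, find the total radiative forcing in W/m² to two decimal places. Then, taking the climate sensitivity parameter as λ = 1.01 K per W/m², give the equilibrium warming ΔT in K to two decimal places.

CO₂: 5.35 × ln(827/411) = 5.35 × ln(2.01217) = 5.35 × 0.69921 = 3.7408 W/m².
CH₄: 0.036 × (√3362 − √757) = 0.036 × (57.9828 − 27.5136) = 0.036 × 30.4692 = 1.0969 W/m².
CFC-12: ΔF = 0.00032 × (302 − 1) = 0.00032 × 301 = 0.0963 W/m².
HFC-134a: ΔF = 0.00016 × (100 − 0) = 0.00016 × 100 = 0.0160 W/m².
Total ΔF = 3.7408 + 1.0969 + 0.0963 + 0.0160 = 4.9500 W/m².
ΔT = λ ΔF = 1.01 × 4.95 = 4.9995 K.

ΔF = 4.95 W/m²; ΔT = 5.00 K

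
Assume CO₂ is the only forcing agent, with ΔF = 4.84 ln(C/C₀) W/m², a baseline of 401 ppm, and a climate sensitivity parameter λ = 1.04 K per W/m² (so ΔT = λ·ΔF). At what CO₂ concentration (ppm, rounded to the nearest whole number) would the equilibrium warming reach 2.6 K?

C ≈ 672 ppm

Required forcing: ΔF = ΔT/λ = 2.6/1.04 = 2.5000 W/m².
Then ln(C/401) = ΔF/4.84 = 2.5000/4.84 = 0.51653.
So C = 401 × e^0.51653 = 401 × 1.67620 = 672.16 ppm.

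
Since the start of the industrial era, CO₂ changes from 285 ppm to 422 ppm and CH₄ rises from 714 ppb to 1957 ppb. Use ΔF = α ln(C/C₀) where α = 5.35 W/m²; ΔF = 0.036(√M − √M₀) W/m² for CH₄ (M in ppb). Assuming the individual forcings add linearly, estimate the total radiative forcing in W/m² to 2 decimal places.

CO₂: 5.35 × ln(422/285) = 5.35 × ln(1.48070) = 5.35 × 0.39251 = 2.0999 W/m².
CH₄: 0.036 × (√1957 − √714) = 0.036 × (44.2380 − 26.7208) = 0.036 × 17.5172 = 0.6306 W/m².
Total ΔF = 2.0999 + 0.6306 = 2.7305 W/m².

ΔF = 2.73 W/m²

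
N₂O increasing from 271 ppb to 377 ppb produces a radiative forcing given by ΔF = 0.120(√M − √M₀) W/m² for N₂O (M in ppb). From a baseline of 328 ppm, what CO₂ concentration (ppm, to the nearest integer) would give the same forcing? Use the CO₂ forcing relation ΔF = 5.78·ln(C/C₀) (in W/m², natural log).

N₂O forcing: 0.120 × (√377 − √271) = 0.120 × (19.4165 − 16.4621) = 0.120 × 2.9544 = 0.35453 W/m².
Set 5.78 ln(C/328) = 0.35453: ln(C/328) = 0.35453/5.78 = 0.06134, so C = 328 × e^0.06134 = 328 × 1.06326 = 348.75 ppm.

C ≈ 349 ppm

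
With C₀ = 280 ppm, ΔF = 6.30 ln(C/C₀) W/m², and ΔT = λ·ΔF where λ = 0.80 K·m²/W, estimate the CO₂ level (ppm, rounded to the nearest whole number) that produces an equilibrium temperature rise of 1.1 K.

C ≈ 348 ppm

Required forcing: ΔF = ΔT/λ = 1.1/0.80 = 1.3750 W/m².
Then ln(C/280) = ΔF/6.30 = 1.3750/6.30 = 0.21825.
So C = 280 × e^0.21825 = 280 × 1.24390 = 348.29 ppm.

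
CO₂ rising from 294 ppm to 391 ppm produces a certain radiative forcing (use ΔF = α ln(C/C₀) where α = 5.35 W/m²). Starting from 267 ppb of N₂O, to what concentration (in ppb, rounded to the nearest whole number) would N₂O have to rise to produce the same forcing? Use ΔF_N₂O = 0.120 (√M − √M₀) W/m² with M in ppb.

M ≈ 844 ppb

CO₂ forcing: 5.35 × ln(391/294) = 5.35 × 0.285128 = 1.52543 W/m².
Set 0.120(√M − √267) = 1.52543: √M = 1.52543/0.120 + √267 = 12.7119 + 16.3401 = 29.0520.
M = (29.0520)² = 844.02 ppb.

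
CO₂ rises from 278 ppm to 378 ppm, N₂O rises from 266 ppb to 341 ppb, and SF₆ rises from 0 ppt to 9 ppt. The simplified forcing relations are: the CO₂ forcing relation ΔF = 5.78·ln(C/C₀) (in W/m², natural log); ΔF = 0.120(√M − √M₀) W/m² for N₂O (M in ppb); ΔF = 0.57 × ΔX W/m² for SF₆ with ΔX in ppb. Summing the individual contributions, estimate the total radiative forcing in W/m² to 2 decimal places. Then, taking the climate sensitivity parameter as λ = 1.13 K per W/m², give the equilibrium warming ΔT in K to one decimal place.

ΔF = 2.04 W/m²; ΔT = 2.3 K

CO₂: 5.78 × ln(378/278) = 5.78 × ln(1.35971) = 5.78 × 0.30727 = 1.7760 W/m².
N₂O: 0.120 × (√341 − √266) = 0.120 × (18.4662 − 16.3095) = 0.120 × 2.1567 = 0.2588 W/m².
SF₆: Δ = 9 − 0 = 9 ppt = 0.009 ppb; ΔF = 0.57 × 0.009 = 0.0051 W/m².
Total ΔF = 1.7760 + 0.2588 + 0.0051 = 2.0399 W/m².
ΔT = λ ΔF = 1.13 × 2.04 = 2.3052 K.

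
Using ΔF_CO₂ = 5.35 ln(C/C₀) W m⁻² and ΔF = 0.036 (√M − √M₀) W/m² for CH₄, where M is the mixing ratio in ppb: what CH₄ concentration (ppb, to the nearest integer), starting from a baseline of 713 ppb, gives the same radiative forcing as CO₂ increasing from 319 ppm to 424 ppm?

M ≈ 4759 ppb

CO₂ forcing: 5.35 × ln(424/319) = 5.35 × 0.284542 = 1.52230 W/m².
Set 0.036(√M − √713) = 1.52230: √M = 1.52230/0.036 + √713 = 42.2861 + 26.7021 = 68.9882.
M = (68.9882)² = 4759.37 ppb.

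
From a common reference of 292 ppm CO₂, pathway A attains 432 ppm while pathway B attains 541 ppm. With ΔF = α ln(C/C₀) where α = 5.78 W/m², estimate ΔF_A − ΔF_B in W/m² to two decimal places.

ΔF_A − ΔF_B = -1.30 W/m²

ΔF_A = 5.78 ln(432/292) = 5.78 × 0.39167 = 2.2639 W/m².
ΔF_B = 5.78 ln(541/292) = 5.78 × 0.61667 = 3.5644 W/m².
Difference: 2.2639 − 3.5644 = -1.3005 W/m².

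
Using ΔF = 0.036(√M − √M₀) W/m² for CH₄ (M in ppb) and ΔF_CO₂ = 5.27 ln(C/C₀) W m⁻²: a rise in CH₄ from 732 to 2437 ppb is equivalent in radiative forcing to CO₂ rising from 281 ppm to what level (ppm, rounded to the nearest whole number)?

C ≈ 327 ppm

CH₄ forcing: 0.036 × (√2437 − √732) = 0.036 × (49.3660 − 27.0555) = 0.036 × 22.3105 = 0.80318 W/m².
Set 5.27 ln(C/281) = 0.80318: ln(C/281) = 0.80318/5.27 = 0.15241, so C = 281 × e^0.15241 = 281 × 1.16464 = 327.26 ppm.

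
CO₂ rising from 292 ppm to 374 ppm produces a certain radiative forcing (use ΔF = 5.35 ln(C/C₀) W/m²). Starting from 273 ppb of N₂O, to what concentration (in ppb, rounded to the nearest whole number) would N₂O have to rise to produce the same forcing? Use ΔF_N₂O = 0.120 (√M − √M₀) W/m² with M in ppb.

M ≈ 759 ppb

CO₂ forcing: 5.35 × ln(374/292) = 5.35 × 0.247502 = 1.32414 W/m².
Set 0.120(√M − √273) = 1.32414: √M = 1.32414/0.120 + √273 = 11.0345 + 16.5227 = 27.5572.
M = (27.5572)² = 759.40 ppb.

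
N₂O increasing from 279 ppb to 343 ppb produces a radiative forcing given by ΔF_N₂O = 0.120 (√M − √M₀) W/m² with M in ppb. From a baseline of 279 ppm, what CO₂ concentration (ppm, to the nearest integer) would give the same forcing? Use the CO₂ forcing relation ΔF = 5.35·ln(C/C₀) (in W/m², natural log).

N₂O forcing: 0.120 × (√343 − √279) = 0.120 × (18.5203 − 16.7033) = 0.120 × 1.8170 = 0.21804 W/m².
Set 5.35 ln(C/279) = 0.21804: ln(C/279) = 0.21804/5.35 = 0.04076, so C = 279 × e^0.04076 = 279 × 1.04160 = 290.61 ppm.

C ≈ 291 ppm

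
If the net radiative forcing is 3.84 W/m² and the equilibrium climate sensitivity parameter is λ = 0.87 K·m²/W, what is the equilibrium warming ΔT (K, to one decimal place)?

ΔT = 3.3 K

ΔT = λ ΔF = 0.87 × 3.84 = 3.3408 K.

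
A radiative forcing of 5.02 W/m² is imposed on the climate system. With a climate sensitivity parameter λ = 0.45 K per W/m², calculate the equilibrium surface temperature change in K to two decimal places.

ΔT = λ ΔF = 0.45 × 5.02 = 2.2590 K.

ΔT = 2.26 K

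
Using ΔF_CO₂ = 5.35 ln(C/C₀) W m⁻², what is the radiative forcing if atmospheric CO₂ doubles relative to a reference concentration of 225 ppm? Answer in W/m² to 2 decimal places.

ΔF = 5.35 × ln(2) = 5.35 × 0.69315 = 3.7084 W/m².

ΔF = 3.71 W/m²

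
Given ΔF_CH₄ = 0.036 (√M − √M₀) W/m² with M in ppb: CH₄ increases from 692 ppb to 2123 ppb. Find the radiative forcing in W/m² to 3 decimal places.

CH₄: 0.036 × (√2123 − √692) = 0.036 × (46.0760 − 26.3059) = 0.036 × 19.7701 = 0.7117 W/m².

ΔF = 0.712 W/m²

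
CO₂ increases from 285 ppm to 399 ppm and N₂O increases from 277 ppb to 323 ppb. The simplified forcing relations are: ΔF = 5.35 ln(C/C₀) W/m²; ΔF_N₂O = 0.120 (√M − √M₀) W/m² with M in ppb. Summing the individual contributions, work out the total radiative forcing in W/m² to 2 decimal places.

CO₂: 5.35 × ln(399/285) = 5.35 × ln(1.40000) = 5.35 × 0.33647 = 1.8001 W/m².
N₂O: 0.120 × (√323 − √277) = 0.120 × (17.9722 − 16.6433) = 0.120 × 1.3289 = 0.1595 W/m².
Total ΔF = 1.8001 + 0.1595 = 1.9596 W/m².

ΔF = 1.96 W/m²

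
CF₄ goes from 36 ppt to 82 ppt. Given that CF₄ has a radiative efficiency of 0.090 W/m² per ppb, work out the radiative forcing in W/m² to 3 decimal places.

ΔF = 0.004 W/m²

CF₄: Δ = 82 − 36 = 46 ppt = 0.046 ppb; ΔF = 0.090 × 0.046 = 0.0041 W/m².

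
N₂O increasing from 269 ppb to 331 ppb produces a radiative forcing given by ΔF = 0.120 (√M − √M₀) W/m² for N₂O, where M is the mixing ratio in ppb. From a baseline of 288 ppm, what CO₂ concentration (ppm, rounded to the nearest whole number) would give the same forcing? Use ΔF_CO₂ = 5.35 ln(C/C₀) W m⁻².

C ≈ 300 ppm

N₂O forcing: 0.120 × (√331 − √269) = 0.120 × (18.1934 − 16.4012) = 0.120 × 1.7922 = 0.21506 W/m².
Set 5.35 ln(C/288) = 0.21506: ln(C/288) = 0.21506/5.35 = 0.04020, so C = 288 × e^0.04020 = 288 × 1.04102 = 299.81 ppm.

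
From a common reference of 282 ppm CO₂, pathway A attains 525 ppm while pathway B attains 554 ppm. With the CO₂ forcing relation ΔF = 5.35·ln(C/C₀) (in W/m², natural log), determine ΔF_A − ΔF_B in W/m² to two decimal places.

ΔF_A − ΔF_B = -0.29 W/m²

ΔF_A = 5.35 ln(525/282) = 5.35 × 0.62149 = 3.3250 W/m².
ΔF_B = 5.35 ln(554/282) = 5.35 × 0.67526 = 3.6126 W/m².
Difference: 3.3250 − 3.6126 = -0.2876 W/m².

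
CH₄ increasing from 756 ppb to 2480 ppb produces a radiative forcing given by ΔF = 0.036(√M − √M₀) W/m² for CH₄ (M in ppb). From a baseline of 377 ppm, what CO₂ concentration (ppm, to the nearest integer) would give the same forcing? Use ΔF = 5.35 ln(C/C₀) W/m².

CH₄ forcing: 0.036 × (√2480 − √756) = 0.036 × (49.7996 − 27.4955) = 0.036 × 22.3041 = 0.80295 W/m².
Set 5.35 ln(C/377) = 0.80295: ln(C/377) = 0.80295/5.35 = 0.15008, so C = 377 × e^0.15008 = 377 × 1.16193 = 438.05 ppm.

C ≈ 438 ppm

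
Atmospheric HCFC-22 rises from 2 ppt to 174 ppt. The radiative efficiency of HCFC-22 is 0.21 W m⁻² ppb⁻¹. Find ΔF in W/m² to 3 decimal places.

ΔF = 0.036 W/m²

HCFC-22: Δ = 174 − 2 = 172 ppt = 0.172 ppb; ΔF = 0.21 × 0.172 = 0.0361 W/m².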